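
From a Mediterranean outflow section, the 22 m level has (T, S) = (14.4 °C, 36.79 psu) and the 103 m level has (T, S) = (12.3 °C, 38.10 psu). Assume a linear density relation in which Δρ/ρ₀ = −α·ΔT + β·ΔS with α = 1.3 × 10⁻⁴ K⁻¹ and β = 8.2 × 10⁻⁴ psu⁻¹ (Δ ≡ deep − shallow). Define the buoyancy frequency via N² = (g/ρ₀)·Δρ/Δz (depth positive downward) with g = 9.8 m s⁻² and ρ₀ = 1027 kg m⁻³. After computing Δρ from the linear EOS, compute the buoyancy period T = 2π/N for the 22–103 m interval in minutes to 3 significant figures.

8.20 min

ΔT = -2.1 K, ΔS = +1.31 psu (deep − shallow).
Δρ/ρ₀ = −αΔT + βΔS = 2.73 × 10⁻⁴ + 1.0742 × 10⁻³ = 1.3472 × 10⁻³, so Δρ ≈ 1.384 kg m⁻³.
N² = (g/ρ₀)·Δρ/Δz = g·(Δρ/ρ₀)/Δz = 9.8 × 1.3472 × 10⁻³ / 81 = 1.6299 × 10⁻⁴ s⁻².
N = √(1.6299 × 10⁻⁴) = 0.012767 rad s⁻¹ → T = 2π/N = 492.14 s = 8.2023 min ≈ 8.20 min.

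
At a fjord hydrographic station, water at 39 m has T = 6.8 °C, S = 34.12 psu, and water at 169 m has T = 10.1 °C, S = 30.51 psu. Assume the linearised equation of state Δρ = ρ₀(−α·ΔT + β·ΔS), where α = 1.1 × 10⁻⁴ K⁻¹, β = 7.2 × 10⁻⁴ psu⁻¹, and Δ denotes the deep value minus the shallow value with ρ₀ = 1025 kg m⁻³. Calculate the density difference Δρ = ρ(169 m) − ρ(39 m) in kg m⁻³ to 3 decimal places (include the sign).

ΔT = +3.3 K, ΔS = -3.61 psu (deep − shallow).
Δρ/ρ₀ = −(1.1 × 10⁻⁴)(+3.3) + (7.2 × 10⁻⁴)(-3.61) = -2.9622 × 10⁻³.
Δρ = 1025 × (-2.9622 × 10⁻³) = -3.036 kg m⁻³.
Negative Δρ: lighter below, statically unstable.

-3.036 kg m⁻³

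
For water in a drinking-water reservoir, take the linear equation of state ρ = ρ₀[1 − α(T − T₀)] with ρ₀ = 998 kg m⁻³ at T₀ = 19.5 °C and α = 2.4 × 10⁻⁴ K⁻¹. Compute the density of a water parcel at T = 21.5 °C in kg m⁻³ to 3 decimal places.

997.521 kg m⁻³

T − T₀ = +2.0 K.
Bracket = 1 − α·(+2.0) = 1 + (-4.80 × 10⁻⁴) = 0.9995200.
ρ = 998 × 0.9995200 = 997.521 kg m⁻³.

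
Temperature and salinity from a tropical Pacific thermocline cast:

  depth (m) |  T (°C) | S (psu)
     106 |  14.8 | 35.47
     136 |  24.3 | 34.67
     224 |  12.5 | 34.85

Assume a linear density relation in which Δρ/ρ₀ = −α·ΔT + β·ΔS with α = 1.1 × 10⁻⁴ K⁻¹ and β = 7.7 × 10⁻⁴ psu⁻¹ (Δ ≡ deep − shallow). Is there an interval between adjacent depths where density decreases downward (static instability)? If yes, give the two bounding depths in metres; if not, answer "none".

Evaluate Δρ/ρ₀ = −αΔT + βΔS across each adjacent pair:
  106–136 m: −αΔT+βΔS = −(1.1 × 10⁻⁴)(+9.5)+(7.7 × 10⁻⁴)(-0.80) = -1.7 × 10⁻³ → UNSTABLE
  136–224 m: −αΔT+βΔS = −(1.1 × 10⁻⁴)(-11.8)+(7.7 × 10⁻⁴)(+0.18) = 1.4 × 10⁻³ → stable
The 106–136 m interval has Δρ < 0: lighter water underlies denser water.

106–136 m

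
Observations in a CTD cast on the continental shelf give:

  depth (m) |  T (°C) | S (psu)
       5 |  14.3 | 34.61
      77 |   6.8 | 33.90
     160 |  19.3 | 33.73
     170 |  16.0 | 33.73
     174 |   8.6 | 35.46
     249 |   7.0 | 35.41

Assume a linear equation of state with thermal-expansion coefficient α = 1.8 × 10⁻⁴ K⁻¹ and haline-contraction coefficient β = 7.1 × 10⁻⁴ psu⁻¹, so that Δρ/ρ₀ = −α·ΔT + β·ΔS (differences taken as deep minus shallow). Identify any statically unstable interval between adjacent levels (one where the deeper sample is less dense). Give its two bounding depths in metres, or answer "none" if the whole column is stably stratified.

77–160 m

Evaluate Δρ/ρ₀ = −αΔT + βΔS across each adjacent pair:
  5–77 m: −αΔT+βΔS = −(1.8 × 10⁻⁴)(-7.5)+(7.1 × 10⁻⁴)(-0.71) = 8.5 × 10⁻⁴ → stable
  77–160 m: −αΔT+βΔS = −(1.8 × 10⁻⁴)(+12.5)+(7.1 × 10⁻⁴)(-0.17) = -2.4 × 10⁻³ → UNSTABLE
  160–170 m: −αΔT+βΔS = −(1.8 × 10⁻⁴)(-3.3)+(7.1 × 10⁻⁴)(+0.00) = 5.9 × 10⁻⁴ → stable
  170–174 m: −αΔT+βΔS = −(1.8 × 10⁻⁴)(-7.4)+(7.1 × 10⁻⁴)(+1.73) = 2.6 × 10⁻³ → stable
  174–249 m: −αΔT+βΔS = −(1.8 × 10⁻⁴)(-1.6)+(7.1 × 10⁻⁴)(-0.05) = 2.5 × 10⁻⁴ → stable
The 77–160 m interval has Δρ < 0: lighter water underlies denser water.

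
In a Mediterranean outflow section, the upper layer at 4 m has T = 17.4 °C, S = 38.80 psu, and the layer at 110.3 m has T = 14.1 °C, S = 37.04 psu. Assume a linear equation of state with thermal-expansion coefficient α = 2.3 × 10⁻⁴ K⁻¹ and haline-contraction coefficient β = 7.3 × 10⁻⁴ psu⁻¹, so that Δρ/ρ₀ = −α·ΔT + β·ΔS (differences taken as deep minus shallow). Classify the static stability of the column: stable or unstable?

ΔT = 14.1 − 17.4 = -3.3 K and ΔS = 37.04 − 38.80 = -1.76 psu (deep − shallow).
−αΔT = 7.59 × 10⁻⁴; βΔS = -1.2848 × 10⁻³; sum Δρ/ρ₀ = -5.258 × 10⁻⁴.
Δρ/ρ₀ < 0, so Δρ < 0: deeper water is lighter → statically unstable; the column would overturn.

unstable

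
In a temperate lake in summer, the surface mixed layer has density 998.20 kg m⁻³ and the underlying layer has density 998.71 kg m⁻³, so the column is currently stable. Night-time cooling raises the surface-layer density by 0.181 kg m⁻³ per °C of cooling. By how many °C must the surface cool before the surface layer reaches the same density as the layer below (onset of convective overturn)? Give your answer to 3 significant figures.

2.82 °C

Density deficit of the surface layer: 998.71 − 998.20 = 0.51 kg m⁻³.
Required change = 0.51 / 0.181 = 2.82 °C.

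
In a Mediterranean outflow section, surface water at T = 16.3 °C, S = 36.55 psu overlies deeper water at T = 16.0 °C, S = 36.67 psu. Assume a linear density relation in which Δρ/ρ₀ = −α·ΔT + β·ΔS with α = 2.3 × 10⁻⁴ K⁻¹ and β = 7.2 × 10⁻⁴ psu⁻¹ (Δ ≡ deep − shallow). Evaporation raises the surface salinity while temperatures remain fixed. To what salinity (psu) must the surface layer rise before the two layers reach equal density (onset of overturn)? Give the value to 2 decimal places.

36.77 psu

Neutral buoyancy requires −α(T_deep − T_surf) + β(S_deep − S_surf′) = 0.
S_surf′ = S_deep − (α/β)·ΔT = 36.67 − (2.3 × 10⁻⁴/7.2 × 10⁻⁴)·(-0.3) = 36.7658 psu.
Increase required: 36.7658 − 36.55 = 0.2158 psu.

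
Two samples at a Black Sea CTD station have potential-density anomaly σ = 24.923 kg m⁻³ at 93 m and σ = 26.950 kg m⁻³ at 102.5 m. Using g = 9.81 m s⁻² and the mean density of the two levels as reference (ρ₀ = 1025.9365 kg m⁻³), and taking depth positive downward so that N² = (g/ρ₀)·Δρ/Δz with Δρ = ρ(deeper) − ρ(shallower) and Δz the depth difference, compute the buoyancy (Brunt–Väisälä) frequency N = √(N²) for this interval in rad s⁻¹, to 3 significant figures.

Δρ = 1026.950 − 1024.923 = 2.027 kg m⁻³ over Δz = 102.5 − 93 = 9.5 m.
N² = (9.81/1025.9365) × (2.027/9.5) = 2.0402 × 10⁻³ s⁻².
N = √(2.0402 × 10⁻³) = 0.045169 rad s⁻¹ ≈ 0.0452 rad s⁻¹.

0.0452 rad s⁻¹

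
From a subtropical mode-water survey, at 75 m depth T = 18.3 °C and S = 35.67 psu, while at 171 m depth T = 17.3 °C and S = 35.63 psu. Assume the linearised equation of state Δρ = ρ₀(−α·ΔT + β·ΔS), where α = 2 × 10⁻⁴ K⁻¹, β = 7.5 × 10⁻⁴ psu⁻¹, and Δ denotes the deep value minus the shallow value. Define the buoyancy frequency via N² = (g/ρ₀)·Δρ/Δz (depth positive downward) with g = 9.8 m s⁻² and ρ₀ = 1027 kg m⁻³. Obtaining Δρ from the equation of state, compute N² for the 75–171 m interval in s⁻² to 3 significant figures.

1.74 × 10⁻⁵ s⁻²

ΔT = -1.0 K, ΔS = -0.04 psu (deep − shallow).
Δρ/ρ₀ = −αΔT + βΔS = 2.00 × 10⁻⁴ − 3.00 × 10⁻⁵ = 1.70 × 10⁻⁴, so Δρ ≈ 0.1746 kg m⁻³.
N² = (g/ρ₀)·Δρ/Δz = g·(Δρ/ρ₀)/Δz = 9.8 × 1.70 × 10⁻⁴ / 96 = 1.7354 × 10⁻⁵ s⁻² ≈ 1.74 × 10⁻⁵ s⁻².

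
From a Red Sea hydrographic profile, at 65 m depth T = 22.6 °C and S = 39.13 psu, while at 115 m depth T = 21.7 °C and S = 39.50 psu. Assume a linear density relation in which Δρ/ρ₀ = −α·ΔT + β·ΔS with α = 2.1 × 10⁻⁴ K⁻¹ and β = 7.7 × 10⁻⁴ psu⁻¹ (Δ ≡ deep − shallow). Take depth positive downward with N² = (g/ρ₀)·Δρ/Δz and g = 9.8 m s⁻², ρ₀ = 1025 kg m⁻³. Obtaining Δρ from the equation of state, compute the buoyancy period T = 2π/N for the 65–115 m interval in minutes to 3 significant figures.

ΔT = -0.9 K, ΔS = +0.37 psu (deep − shallow).
Δρ/ρ₀ = −αΔT + βΔS = 1.89 × 10⁻⁴ + 2.849 × 10⁻⁴ = 4.739 × 10⁻⁴, so Δρ ≈ 0.4857 kg m⁻³.
N² = (g/ρ₀)·Δρ/Δz = g·(Δρ/ρ₀)/Δz = 9.8 × 4.739 × 10⁻⁴ / 50 = 9.2884 × 10⁻⁵ s⁻².
N = √(9.2884 × 10⁻⁵) = 9.6376 × 10⁻³ rad s⁻¹ → T = 2π/N = 651.95 s = 10.866 min ≈ 10.9 min.

10.9 min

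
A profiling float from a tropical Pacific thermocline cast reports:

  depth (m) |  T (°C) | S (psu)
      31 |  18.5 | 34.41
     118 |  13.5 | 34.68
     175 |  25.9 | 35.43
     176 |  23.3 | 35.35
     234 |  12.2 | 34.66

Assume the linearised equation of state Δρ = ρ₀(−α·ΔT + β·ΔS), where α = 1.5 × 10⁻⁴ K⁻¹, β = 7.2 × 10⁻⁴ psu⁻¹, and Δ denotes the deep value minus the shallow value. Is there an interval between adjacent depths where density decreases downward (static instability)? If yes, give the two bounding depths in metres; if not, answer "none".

118–175 m

Evaluate Δρ/ρ₀ = −αΔT + βΔS across each adjacent pair:
  31–118 m: −αΔT+βΔS = −(1.5 × 10⁻⁴)(-5.0)+(7.2 × 10⁻⁴)(+0.27) = 9.4 × 10⁻⁴ → stable
  118–175 m: −αΔT+βΔS = −(1.5 × 10⁻⁴)(+12.4)+(7.2 × 10⁻⁴)(+0.75) = -1.3 × 10⁻³ → UNSTABLE
  175–176 m: −αΔT+βΔS = −(1.5 × 10⁻⁴)(-2.6)+(7.2 × 10⁻⁴)(-0.08) = 3.3 × 10⁻⁴ → stable
  176–234 m: −αΔT+βΔS = −(1.5 × 10⁻⁴)(-11.1)+(7.2 × 10⁻⁴)(-0.69) = 1.2 × 10⁻³ → stable
The 118–175 m interval has Δρ < 0: lighter water underlies denser water.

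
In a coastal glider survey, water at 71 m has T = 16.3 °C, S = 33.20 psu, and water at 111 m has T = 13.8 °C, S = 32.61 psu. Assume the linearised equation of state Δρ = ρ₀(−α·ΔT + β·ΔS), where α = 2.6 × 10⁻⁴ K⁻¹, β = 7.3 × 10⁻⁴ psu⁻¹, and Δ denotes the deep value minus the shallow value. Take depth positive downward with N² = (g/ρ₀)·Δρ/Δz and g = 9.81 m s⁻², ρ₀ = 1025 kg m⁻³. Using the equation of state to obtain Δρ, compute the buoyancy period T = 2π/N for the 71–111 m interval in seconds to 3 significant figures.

ΔT = -2.5 K, ΔS = -0.59 psu (deep − shallow).
Δρ/ρ₀ = −αΔT + βΔS = 6.50 × 10⁻⁴ − 4.307 × 10⁻⁴ = 2.193 × 10⁻⁴, so Δρ ≈ 0.2248 kg m⁻³.
N² = (g/ρ₀)·Δρ/Δz = g·(Δρ/ρ₀)/Δz = 9.81 × 2.193 × 10⁻⁴ / 40 = 5.3783 × 10⁻⁵ s⁻².
N = √(5.3783 × 10⁻⁵) = 7.3337 × 10⁻³ rad s⁻¹ → T = 2π/N = 856.76 s ≈ 857 s.

857 s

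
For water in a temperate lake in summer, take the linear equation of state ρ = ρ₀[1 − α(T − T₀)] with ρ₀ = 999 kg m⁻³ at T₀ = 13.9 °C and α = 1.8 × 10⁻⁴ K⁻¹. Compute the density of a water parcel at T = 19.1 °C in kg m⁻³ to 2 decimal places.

T − T₀ = +5.2 K.
Bracket = 1 − α·(+5.2) = 1 + (-9.36 × 10⁻⁴) = 0.9990640.
ρ = 999 × 0.9990640 = 998.06 kg m⁻³.

998.06 kg m⁻³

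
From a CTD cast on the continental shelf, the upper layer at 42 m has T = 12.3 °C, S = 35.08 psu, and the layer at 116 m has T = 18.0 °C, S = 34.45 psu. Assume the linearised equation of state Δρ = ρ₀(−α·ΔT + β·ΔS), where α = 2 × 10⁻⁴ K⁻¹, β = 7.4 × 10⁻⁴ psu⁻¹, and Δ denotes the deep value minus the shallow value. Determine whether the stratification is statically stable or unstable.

ΔT = 18.0 − 12.3 = +5.7 K and ΔS = 34.45 − 35.08 = -0.63 psu (deep − shallow).
−αΔT = -1.14 × 10⁻³; βΔS = -4.662 × 10⁻⁴; sum Δρ/ρ₀ = -1.6062 × 10⁻³.
Δρ/ρ₀ < 0, so Δρ < 0: deeper water is lighter → statically unstable; the column would overturn.

unstable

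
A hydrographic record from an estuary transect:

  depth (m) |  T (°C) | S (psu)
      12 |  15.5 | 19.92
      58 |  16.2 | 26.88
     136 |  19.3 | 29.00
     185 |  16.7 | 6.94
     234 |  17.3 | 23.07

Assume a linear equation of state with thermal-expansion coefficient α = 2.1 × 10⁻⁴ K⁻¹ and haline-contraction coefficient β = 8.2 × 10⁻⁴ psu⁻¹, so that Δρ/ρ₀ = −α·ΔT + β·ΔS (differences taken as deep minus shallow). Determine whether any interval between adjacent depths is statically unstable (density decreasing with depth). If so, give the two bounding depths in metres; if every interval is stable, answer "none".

Evaluate Δρ/ρ₀ = −αΔT + βΔS across each adjacent pair:
  12–58 m: −αΔT+βΔS = −(2.1 × 10⁻⁴)(+0.7)+(8.2 × 10⁻⁴)(+6.96) = 5.6 × 10⁻³ → stable
  58–136 m: −αΔT+βΔS = −(2.1 × 10⁻⁴)(+3.1)+(8.2 × 10⁻⁴)(+2.12) = 1.1 × 10⁻³ → stable
  136–185 m: −αΔT+βΔS = −(2.1 × 10⁻⁴)(-2.6)+(8.2 × 10⁻⁴)(-22.06) = -0.018 → UNSTABLE
  185–234 m: −αΔT+βΔS = −(2.1 × 10⁻⁴)(+0.6)+(8.2 × 10⁻⁴)(+16.13) = 0.013 → stable
The 136–185 m interval has Δρ < 0: lighter water underlies denser water.

136–185 m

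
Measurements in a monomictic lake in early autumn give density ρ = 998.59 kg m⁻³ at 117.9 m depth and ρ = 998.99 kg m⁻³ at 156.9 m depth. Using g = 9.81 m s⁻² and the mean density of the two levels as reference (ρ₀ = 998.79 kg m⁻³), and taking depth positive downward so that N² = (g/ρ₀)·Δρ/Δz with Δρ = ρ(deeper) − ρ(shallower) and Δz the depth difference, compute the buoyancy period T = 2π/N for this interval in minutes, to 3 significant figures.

Δρ = 998.99 − 998.59 = 0.40 kg m⁻³ over Δz = 156.9 − 117.9 = 39 m.
N² = (9.81/998.79) × (0.40/39) = 1.0074 × 10⁻⁴ s⁻².
N = √(1.0074 × 10⁻⁴) = 0.010037 rad s⁻¹, so T = 2π/N = 626.00 s = 10.433 min ≈ 10.4 min.

10.4 min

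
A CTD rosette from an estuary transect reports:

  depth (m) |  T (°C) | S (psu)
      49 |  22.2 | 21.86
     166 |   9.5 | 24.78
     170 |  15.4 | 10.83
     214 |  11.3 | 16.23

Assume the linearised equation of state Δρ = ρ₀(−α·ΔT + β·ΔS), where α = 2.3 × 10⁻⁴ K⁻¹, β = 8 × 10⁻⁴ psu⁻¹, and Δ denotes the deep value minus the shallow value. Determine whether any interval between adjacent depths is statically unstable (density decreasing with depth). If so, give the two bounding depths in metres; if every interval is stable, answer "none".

Evaluate Δρ/ρ₀ = −αΔT + βΔS across each adjacent pair:
  49–166 m: −αΔT+βΔS = −(2.3 × 10⁻⁴)(-12.7)+(8 × 10⁻⁴)(+2.92) = 5.3 × 10⁻³ → stable
  166–170 m: −αΔT+βΔS = −(2.3 × 10⁻⁴)(+5.9)+(8 × 10⁻⁴)(-13.95) = -0.013 → UNSTABLE
  170–214 m: −αΔT+βΔS = −(2.3 × 10⁻⁴)(-4.1)+(8 × 10⁻⁴)(+5.40) = 5.3 × 10⁻³ → stable
The 166–170 m interval has Δρ < 0: lighter water underlies denser water.

166–170 m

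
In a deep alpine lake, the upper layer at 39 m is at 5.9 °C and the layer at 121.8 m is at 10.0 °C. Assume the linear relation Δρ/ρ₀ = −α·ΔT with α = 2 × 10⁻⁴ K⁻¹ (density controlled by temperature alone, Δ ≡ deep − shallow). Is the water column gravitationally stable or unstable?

ΔT = 10.0 − 5.9 = +4.1 K, so Δρ/ρ₀ = −αΔT = -8.20 × 10⁻⁴.
Δρ/ρ₀ < 0, so Δρ < 0: deeper water is lighter → statically unstable; the column would overturn.

unstable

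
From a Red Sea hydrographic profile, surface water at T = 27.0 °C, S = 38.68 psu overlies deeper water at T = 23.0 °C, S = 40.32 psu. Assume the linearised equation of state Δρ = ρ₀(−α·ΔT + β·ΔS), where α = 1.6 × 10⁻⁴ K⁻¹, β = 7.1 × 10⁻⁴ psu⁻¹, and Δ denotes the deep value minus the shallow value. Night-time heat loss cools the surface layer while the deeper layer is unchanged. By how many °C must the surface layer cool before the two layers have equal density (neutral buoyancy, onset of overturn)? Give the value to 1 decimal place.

11.3 °C

Neutral buoyancy requires Δρ = 0, i.e. −α(T_deep − T_surf′) + β(S_deep − S_surf) = 0.
T_surf′ = T_deep − (β/α)·ΔS = 23.0 − (7.1 × 10⁻⁴/1.6 × 10⁻⁴)·(+1.64) = 15.723 °C.
Cooling required: 27.0 − (15.723) = 11.277 °C.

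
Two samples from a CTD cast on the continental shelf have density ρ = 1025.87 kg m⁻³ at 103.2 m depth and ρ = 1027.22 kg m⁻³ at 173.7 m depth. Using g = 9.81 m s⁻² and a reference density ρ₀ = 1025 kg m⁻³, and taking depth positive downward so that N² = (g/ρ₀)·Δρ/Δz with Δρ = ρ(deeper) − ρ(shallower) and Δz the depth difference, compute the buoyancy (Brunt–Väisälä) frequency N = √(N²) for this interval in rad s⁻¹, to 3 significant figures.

0.0135 rad s⁻¹

Δρ = 1027.22 − 1025.87 = 1.35 kg m⁻³ over Δz = 173.7 − 103.2 = 70.5 m.
N² = (9.81/1025) × (1.35/70.5) = 1.8327 × 10⁻⁴ s⁻².
N = √(1.8327 × 10⁻⁴) = 0.013538 rad s⁻¹ ≈ 0.0135 rad s⁻¹.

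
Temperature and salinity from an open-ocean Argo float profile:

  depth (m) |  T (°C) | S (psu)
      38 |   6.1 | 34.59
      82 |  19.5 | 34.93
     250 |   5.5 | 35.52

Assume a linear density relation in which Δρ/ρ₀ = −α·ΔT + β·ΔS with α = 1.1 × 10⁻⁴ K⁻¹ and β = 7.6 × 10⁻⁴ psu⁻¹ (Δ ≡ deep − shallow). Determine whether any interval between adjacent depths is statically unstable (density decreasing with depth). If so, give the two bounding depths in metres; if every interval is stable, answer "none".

38–82 m

Evaluate Δρ/ρ₀ = −αΔT + βΔS across each adjacent pair:
  38–82 m: −αΔT+βΔS = −(1.1 × 10⁻⁴)(+13.4)+(7.6 × 10⁻⁴)(+0.34) = -1.2 × 10⁻³ → UNSTABLE
  82–250 m: −αΔT+βΔS = −(1.1 × 10⁻⁴)(-14.0)+(7.6 × 10⁻⁴)(+0.59) = 2.0 × 10⁻³ → stable
The 38–82 m interval has Δρ < 0: lighter water underlies denser water.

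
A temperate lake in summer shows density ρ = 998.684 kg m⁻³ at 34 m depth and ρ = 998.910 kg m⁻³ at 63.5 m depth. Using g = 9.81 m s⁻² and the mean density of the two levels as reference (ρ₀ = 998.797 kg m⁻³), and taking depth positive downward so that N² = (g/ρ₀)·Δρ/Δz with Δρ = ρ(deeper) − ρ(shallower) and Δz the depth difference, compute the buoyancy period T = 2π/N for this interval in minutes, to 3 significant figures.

12.1 min

Δρ = 998.910 − 998.684 = 0.226 kg m⁻³ over Δz = 63.5 − 34 = 29.5 m.
N² = (9.81/998.797) × (0.226/29.5) = 7.5245 × 10⁻⁵ s⁻².
N = √(7.5245 × 10⁻⁵) = 8.6744 × 10⁻³ rad s⁻¹, so T = 2π/N = 724.34 s = 12.072 min ≈ 12.1 min.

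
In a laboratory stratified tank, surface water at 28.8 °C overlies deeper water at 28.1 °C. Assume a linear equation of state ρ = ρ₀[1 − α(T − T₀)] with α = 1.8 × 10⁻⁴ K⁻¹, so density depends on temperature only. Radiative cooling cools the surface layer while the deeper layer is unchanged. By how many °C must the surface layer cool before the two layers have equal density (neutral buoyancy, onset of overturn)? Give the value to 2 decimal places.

0.70 °C

With temperature the only control, equal density requires T_surf′ = T_deep.
T_surf′ = 28.1 °C.
Cooling required: 28.8 − 28.1 = 0.70 °C.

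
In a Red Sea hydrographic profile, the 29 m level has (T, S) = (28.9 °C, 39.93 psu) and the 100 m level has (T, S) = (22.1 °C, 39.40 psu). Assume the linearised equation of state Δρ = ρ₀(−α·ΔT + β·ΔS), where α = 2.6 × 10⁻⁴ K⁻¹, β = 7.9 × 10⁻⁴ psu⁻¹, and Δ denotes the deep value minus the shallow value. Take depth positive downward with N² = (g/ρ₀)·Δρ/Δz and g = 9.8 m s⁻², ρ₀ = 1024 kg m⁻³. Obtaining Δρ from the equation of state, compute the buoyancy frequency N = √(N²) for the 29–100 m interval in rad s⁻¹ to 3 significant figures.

0.0136 rad s⁻¹

ΔT = -6.8 K, ΔS = -0.53 psu (deep − shallow).
Δρ/ρ₀ = −αΔT + βΔS = 1.768 × 10⁻³ − 4.187 × 10⁻⁴ = 1.3493 × 10⁻³, so Δρ ≈ 1.382 kg m⁻³.
N² = (g/ρ₀)·Δρ/Δz = g·(Δρ/ρ₀)/Δz = 9.8 × 1.3493 × 10⁻³ / 71 = 1.8624 × 10⁻⁴ s⁻².
N = √(1.8624 × 10⁻⁴) = 0.013647 rad s⁻¹ ≈ 0.0136 rad s⁻¹.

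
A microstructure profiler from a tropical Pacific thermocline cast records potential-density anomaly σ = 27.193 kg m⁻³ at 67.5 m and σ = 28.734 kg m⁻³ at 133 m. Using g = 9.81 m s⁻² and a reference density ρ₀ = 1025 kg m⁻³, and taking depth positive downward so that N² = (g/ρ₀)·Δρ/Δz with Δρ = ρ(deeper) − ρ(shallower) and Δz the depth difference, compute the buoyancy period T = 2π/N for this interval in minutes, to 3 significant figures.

Δρ = 1028.734 − 1027.193 = 1.541 kg m⁻³ over Δz = 133 − 67.5 = 65.5 m.
N² = (9.81/1025) × (1.541/65.5) = 2.2517 × 10⁻⁴ s⁻².
N = √(2.2517 × 10⁻⁴) = 0.015006 rad s⁻¹, so T = 2π/N = 418.71 s = 6.9785 min ≈ 6.98 min.

6.98 min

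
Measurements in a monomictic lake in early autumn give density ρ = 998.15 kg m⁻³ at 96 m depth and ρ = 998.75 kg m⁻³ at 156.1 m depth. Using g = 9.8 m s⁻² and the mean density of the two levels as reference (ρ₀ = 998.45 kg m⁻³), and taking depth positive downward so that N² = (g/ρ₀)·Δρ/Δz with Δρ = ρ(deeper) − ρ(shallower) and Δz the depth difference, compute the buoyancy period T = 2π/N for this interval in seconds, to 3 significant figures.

635 s

Δρ = 998.75 − 998.15 = 0.60 kg m⁻³ over Δz = 156.1 − 96 = 60.1 m.
N² = (9.8/998.45) × (0.60/60.1) = 9.7989 × 10⁻⁵ s⁻².
N = √(9.7989 × 10⁻⁵) = 9.8989 × 10⁻³ rad s⁻¹, so T = 2π/N = 634.74 s ≈ 635 s.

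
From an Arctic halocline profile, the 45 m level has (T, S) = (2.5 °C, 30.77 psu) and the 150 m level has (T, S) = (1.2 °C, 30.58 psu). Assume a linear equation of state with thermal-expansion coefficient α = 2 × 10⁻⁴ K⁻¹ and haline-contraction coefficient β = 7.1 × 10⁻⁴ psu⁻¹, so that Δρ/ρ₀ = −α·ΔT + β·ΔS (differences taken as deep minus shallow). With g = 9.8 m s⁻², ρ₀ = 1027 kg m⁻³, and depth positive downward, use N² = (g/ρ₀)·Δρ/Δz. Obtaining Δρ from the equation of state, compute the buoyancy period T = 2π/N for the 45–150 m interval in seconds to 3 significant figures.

ΔT = -1.3 K, ΔS = -0.19 psu (deep − shallow).
Δρ/ρ₀ = −αΔT + βΔS = 2.60 × 10⁻⁴ − 1.349 × 10⁻⁴ = 1.251 × 10⁻⁴, so Δρ ≈ 0.1285 kg m⁻³.
N² = (g/ρ₀)·Δρ/Δz = g·(Δρ/ρ₀)/Δz = 9.8 × 1.251 × 10⁻⁴ / 105 = 1.1676 × 10⁻⁵ s⁻².
N = √(1.1676 × 10⁻⁵) = 3.4170 × 10⁻³ rad s⁻¹ → T = 2π/N = 1.8388 × 10³ s ≈ 1.84 × 10³ s.

1.84 × 10³ s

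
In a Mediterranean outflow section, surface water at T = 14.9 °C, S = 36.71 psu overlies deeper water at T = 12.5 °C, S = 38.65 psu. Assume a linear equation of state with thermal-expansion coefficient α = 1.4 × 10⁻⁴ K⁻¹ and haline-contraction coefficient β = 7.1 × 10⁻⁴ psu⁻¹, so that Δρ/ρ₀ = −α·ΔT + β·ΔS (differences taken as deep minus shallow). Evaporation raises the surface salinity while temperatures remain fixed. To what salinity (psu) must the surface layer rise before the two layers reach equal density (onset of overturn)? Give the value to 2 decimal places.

Neutral buoyancy requires −α(T_deep − T_surf) + β(S_deep − S_surf′) = 0.
S_surf′ = S_deep − (α/β)·ΔT = 38.65 − (1.4 × 10⁻⁴/7.1 × 10⁻⁴)·(-2.4) = 39.1232 psu.
Increase required: 39.1232 − 36.71 = 2.4132 psu.

39.12 psu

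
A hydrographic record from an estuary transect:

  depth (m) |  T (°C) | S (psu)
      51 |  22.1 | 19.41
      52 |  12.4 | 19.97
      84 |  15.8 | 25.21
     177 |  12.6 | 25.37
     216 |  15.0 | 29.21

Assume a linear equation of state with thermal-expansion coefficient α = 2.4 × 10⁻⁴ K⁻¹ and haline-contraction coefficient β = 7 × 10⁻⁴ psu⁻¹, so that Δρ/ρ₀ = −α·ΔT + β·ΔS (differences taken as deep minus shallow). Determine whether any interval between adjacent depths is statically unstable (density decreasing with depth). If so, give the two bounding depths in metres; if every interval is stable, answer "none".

none

Evaluate Δρ/ρ₀ = −αΔT + βΔS across each adjacent pair:
  51–52 m: −αΔT+βΔS = −(2.4 × 10⁻⁴)(-9.7)+(7 × 10⁻⁴)(+0.56) = 2.7 × 10⁻³ → stable
  52–84 m: −αΔT+βΔS = −(2.4 × 10⁻⁴)(+3.4)+(7 × 10⁻⁴)(+5.24) = 2.9 × 10⁻³ → stable
  84–177 m: −αΔT+βΔS = −(2.4 × 10⁻⁴)(-3.2)+(7 × 10⁻⁴)(+0.16) = 8.8 × 10⁻⁴ → stable
  177–216 m: −αΔT+βΔS = −(2.4 × 10⁻⁴)(+2.4)+(7 × 10⁻⁴)(+3.84) = 2.1 × 10⁻³ → stable
Every interval has Δρ > 0: the column is stably stratified throughout.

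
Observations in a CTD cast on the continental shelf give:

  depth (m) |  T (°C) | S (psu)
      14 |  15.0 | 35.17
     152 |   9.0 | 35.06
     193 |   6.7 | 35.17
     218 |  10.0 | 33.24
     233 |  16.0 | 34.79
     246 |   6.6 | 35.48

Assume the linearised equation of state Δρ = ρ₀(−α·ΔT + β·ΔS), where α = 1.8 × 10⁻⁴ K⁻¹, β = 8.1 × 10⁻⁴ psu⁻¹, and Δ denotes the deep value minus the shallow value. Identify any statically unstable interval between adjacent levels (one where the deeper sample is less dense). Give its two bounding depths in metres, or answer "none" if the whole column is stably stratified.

193–218 m

Evaluate Δρ/ρ₀ = −αΔT + βΔS across each adjacent pair:
  14–152 m: −αΔT+βΔS = −(1.8 × 10⁻⁴)(-6.0)+(8.1 × 10⁻⁴)(-0.11) = 9.9 × 10⁻⁴ → stable
  152–193 m: −αΔT+βΔS = −(1.8 × 10⁻⁴)(-2.3)+(8.1 × 10⁻⁴)(+0.11) = 5.0 × 10⁻⁴ → stable
  193–218 m: −αΔT+βΔS = −(1.8 × 10⁻⁴)(+3.3)+(8.1 × 10⁻⁴)(-1.93) = -2.2 × 10⁻³ → UNSTABLE
  218–233 m: −αΔT+βΔS = −(1.8 × 10⁻⁴)(+6.0)+(8.1 × 10⁻⁴)(+1.55) = 1.8 × 10⁻⁴ → stable
  233–246 m: −αΔT+βΔS = −(1.8 × 10⁻⁴)(-9.4)+(8.1 × 10⁻⁴)(+0.69) = 2.3 × 10⁻³ → stable
The 193–218 m interval has Δρ < 0: lighter water underlies denser water.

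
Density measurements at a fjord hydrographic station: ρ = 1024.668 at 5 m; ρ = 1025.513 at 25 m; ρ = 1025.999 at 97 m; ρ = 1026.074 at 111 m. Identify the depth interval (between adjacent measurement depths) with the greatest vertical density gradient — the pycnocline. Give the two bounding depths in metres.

Compute the density gradient over each adjacent pair:
  5–25 m: Δρ/Δz = 0.845/20 = 0.042 kg m⁻⁴
  25–97 m: Δρ/Δz = 0.486/72 = 6.7 × 10⁻³ kg m⁻⁴
  97–111 m: Δρ/Δz = 0.075/14 = 5.4 × 10⁻³ kg m⁻⁴
The largest gradient is in the 5–25 m interval — the pycnocline.

5–25 m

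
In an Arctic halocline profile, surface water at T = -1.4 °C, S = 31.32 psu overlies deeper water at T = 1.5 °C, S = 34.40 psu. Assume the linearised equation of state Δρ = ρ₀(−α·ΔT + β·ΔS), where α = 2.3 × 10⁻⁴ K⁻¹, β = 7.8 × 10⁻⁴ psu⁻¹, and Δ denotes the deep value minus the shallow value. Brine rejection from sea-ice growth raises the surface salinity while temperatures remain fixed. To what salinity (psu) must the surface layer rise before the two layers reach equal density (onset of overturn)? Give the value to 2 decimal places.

Neutral buoyancy requires −α(T_deep − T_surf) + β(S_deep − S_surf′) = 0.
S_surf′ = S_deep − (α/β)·ΔT = 34.40 − (2.3 × 10⁻⁴/7.8 × 10⁻⁴)·(+2.9) = 33.5449 psu.
Increase required: 33.5449 − 31.32 = 2.2249 psu.

33.54 psu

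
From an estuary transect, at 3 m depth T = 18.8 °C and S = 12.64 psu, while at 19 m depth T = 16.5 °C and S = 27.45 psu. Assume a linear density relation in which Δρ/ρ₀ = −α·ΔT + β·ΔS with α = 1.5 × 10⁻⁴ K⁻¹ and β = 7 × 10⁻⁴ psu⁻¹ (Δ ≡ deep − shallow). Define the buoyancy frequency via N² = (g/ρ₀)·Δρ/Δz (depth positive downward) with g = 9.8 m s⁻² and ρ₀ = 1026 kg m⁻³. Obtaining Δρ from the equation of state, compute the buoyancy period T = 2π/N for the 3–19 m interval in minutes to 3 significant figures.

1.29 min

ΔT = -2.3 K, ΔS = +14.81 psu (deep − shallow).
Δρ/ρ₀ = −αΔT + βΔS = 3.45 × 10⁻⁴ + 0.010367 = 0.010712, so Δρ ≈ 10.99 kg m⁻³.
N² = (g/ρ₀)·Δρ/Δz = g·(Δρ/ρ₀)/Δz = 9.8 × 0.010712 / 16 = 6.5611 × 10⁻³ s⁻².
N = √(6.5611 × 10⁻³) = 0.081001 rad s⁻¹ → T = 2π/N = 77.569 s = 1.2928 min ≈ 1.29 min.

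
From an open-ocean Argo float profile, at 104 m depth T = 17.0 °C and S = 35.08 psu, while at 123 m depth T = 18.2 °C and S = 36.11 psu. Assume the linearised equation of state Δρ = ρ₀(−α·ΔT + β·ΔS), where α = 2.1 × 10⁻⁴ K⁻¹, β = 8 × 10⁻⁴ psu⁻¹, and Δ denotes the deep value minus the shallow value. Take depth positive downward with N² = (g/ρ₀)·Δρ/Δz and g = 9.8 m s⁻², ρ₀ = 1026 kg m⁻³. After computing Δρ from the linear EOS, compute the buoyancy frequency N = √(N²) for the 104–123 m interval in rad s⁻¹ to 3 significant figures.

ΔT = +1.2 K, ΔS = +1.03 psu (deep − shallow).
Δρ/ρ₀ = −αΔT + βΔS = -2.52 × 10⁻⁴ + 8.24 × 10⁻⁴ = 5.72 × 10⁻⁴, so Δρ ≈ 0.5869 kg m⁻³.
N² = (g/ρ₀)·Δρ/Δz = g·(Δρ/ρ₀)/Δz = 9.8 × 5.72 × 10⁻⁴ / 19 = 2.9503 × 10⁻⁴ s⁻².
N = √(2.9503 × 10⁻⁴) = 0.017176 rad s⁻¹ ≈ 0.0172 rad s⁻¹.

0.0172 rad s⁻¹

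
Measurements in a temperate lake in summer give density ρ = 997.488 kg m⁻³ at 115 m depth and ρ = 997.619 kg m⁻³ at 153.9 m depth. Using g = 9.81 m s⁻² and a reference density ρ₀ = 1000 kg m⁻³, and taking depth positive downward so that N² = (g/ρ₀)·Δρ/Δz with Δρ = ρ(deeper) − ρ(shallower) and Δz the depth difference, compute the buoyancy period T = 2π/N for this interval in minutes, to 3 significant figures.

18.2 min

Δρ = 997.619 − 997.488 = 0.131 kg m⁻³ over Δz = 153.9 − 115 = 38.9 m.
N² = (9.81/1000) × (0.131/38.9) = 3.3036 × 10⁻⁵ s⁻².
N = √(3.3036 × 10⁻⁵) = 5.7477 × 10⁻³ rad s⁻¹, so T = 2π/N = 1.0932 × 10³ s = 18.220 min ≈ 18.2 min.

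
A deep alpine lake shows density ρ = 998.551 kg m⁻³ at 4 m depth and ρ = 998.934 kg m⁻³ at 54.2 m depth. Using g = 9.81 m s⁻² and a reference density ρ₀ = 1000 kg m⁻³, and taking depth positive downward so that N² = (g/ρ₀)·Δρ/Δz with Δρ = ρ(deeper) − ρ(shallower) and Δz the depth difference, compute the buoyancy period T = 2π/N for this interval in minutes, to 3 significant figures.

Δρ = 998.934 − 998.551 = 0.383 kg m⁻³ over Δz = 54.2 − 4 = 50.2 m.
N² = (9.81/1000) × (0.383/50.2) = 7.4845 × 10⁻⁵ s⁻².
N = √(7.4845 × 10⁻⁵) = 8.6513 × 10⁻³ rad s⁻¹, so T = 2π/N = 726.27 s = 12.104 min ≈ 12.1 min.

12.1 min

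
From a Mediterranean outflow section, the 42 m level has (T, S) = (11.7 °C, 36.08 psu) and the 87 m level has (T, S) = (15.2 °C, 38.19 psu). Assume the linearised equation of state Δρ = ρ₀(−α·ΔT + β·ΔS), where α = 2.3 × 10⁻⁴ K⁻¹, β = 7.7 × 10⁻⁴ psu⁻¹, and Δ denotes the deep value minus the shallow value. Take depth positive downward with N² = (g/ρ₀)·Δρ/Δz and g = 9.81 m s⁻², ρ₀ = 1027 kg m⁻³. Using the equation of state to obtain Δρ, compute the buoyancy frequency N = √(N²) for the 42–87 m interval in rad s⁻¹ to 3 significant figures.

0.0134 rad s⁻¹

ΔT = +3.5 K, ΔS = +2.11 psu (deep − shallow).
Δρ/ρ₀ = −αΔT + βΔS = -8.05 × 10⁻⁴ + 1.6247 × 10⁻³ = 8.197 × 10⁻⁴, so Δρ ≈ 0.8418 kg m⁻³.
N² = (g/ρ₀)·Δρ/Δz = g·(Δρ/ρ₀)/Δz = 9.81 × 8.197 × 10⁻⁴ / 45 = 1.7869 × 10⁻⁴ s⁻².
N = √(1.7869 × 10⁻⁴) = 0.013367 rad s⁻¹ ≈ 0.0134 rad s⁻¹.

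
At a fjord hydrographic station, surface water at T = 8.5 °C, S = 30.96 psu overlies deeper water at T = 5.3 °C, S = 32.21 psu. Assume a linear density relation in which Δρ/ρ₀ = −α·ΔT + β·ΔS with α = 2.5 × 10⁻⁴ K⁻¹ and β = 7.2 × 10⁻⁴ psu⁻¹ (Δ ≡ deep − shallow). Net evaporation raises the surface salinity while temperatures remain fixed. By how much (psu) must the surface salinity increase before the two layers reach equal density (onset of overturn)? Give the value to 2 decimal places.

Neutral buoyancy requires −α(T_deep − T_surf) + β(S_deep − S_surf′) = 0.
S_surf′ = S_deep − (α/β)·ΔT = 32.21 − (2.5 × 10⁻⁴/7.2 × 10⁻⁴)·(-3.2) = 33.3211 psu.
Increase required: 33.3211 − 30.96 = 2.3611 psu.

2.36 psu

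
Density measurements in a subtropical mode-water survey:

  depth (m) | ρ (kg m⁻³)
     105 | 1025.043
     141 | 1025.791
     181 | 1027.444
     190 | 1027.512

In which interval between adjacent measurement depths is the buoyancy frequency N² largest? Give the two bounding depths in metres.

Compute the density gradient over each adjacent pair:
  105–141 m: Δρ/Δz = 0.748/36 = 0.021 kg m⁻⁴
  141–181 m: Δρ/Δz = 1.653/40 = 0.041 kg m⁻⁴
  181–190 m: Δρ/Δz = 0.068/9 = 7.6 × 10⁻³ kg m⁻⁴
The largest gradient is in the 141–181 m interval — the pycnocline.

141–181 m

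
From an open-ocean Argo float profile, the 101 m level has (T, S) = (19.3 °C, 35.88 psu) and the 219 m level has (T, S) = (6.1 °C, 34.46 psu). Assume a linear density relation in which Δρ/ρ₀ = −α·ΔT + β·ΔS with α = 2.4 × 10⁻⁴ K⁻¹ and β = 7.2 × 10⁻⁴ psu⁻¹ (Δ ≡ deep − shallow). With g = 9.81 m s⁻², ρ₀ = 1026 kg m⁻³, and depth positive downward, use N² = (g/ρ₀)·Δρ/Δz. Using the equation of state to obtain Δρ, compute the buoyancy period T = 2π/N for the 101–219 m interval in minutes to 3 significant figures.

ΔT = -13.2 K, ΔS = -1.42 psu (deep − shallow).
Δρ/ρ₀ = −αΔT + βΔS = 3.168 × 10⁻³ − 1.0224 × 10⁻³ = 2.1456 × 10⁻³, so Δρ ≈ 2.201 kg m⁻³.
N² = (g/ρ₀)·Δρ/Δz = g·(Δρ/ρ₀)/Δz = 9.81 × 2.1456 × 10⁻³ / 118 = 1.7838 × 10⁻⁴ s⁻².
N = √(1.7838 × 10⁻⁴) = 0.013356 rad s⁻¹ → T = 2π/N = 470.44 s = 7.8407 min ≈ 7.84 min.

7.84 min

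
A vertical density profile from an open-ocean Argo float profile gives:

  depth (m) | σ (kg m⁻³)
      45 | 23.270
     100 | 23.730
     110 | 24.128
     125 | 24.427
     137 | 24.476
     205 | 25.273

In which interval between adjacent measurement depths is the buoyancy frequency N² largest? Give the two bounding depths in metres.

Compute the density gradient over each adjacent pair:
  45–100 m: Δρ/Δz = 0.460/55 = 8.4 × 10⁻³ kg m⁻⁴
  100–110 m: Δρ/Δz = 0.398/10 = 0.040 kg m⁻⁴
  110–125 m: Δρ/Δz = 0.299/15 = 0.020 kg m⁻⁴
  125–137 m: Δρ/Δz = 0.049/12 = 4.1 × 10⁻³ kg m⁻⁴
  137–205 m: Δρ/Δz = 0.797/68 = 0.012 kg m⁻⁴
The largest gradient is in the 100–110 m interval — the pycnocline.

100–110 m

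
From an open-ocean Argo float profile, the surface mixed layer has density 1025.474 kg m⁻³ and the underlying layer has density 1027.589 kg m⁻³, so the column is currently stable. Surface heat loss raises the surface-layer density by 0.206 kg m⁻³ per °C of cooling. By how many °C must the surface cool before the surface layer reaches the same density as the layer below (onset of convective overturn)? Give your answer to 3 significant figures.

Density deficit of the surface layer: 1027.589 − 1025.474 = 2.115 kg m⁻³.
Required change = 2.115 / 0.206 = 10.3 °C.

10.3 °C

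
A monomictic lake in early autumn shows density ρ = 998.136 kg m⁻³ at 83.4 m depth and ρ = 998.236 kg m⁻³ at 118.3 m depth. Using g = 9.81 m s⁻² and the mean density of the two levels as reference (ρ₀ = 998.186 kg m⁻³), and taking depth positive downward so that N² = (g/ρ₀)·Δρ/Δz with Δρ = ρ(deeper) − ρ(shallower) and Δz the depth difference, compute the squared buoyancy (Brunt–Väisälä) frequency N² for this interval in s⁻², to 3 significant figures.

Δρ = 998.236 − 998.136 = 0.100 kg m⁻³ over Δz = 118.3 − 83.4 = 34.9 m.
N² = (9.81/998.186) × (0.100/34.9) = 2.8160 × 10⁻⁵ s⁻² ≈ 2.82 × 10⁻⁵ s⁻².
N² > 0, so the interval is statically stable.

2.82 × 10⁻⁵ s⁻²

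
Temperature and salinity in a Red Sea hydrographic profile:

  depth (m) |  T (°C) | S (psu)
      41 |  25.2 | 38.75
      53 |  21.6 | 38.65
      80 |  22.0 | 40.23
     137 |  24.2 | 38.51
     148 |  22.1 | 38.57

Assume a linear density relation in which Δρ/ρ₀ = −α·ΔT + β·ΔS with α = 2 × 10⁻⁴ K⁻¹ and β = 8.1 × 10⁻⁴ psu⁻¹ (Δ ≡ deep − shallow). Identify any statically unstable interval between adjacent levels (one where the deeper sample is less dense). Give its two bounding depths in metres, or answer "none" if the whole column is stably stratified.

Evaluate Δρ/ρ₀ = −αΔT + βΔS across each adjacent pair:
  41–53 m: −αΔT+βΔS = −(2 × 10⁻⁴)(-3.6)+(8.1 × 10⁻⁴)(-0.10) = 6.4 × 10⁻⁴ → stable
  53–80 m: −αΔT+βΔS = −(2 × 10⁻⁴)(+0.4)+(8.1 × 10⁻⁴)(+1.58) = 1.2 × 10⁻³ → stable
  80–137 m: −αΔT+βΔS = −(2 × 10⁻⁴)(+2.2)+(8.1 × 10⁻⁴)(-1.72) = -1.8 × 10⁻³ → UNSTABLE
  137–148 m: −αΔT+βΔS = −(2 × 10⁻⁴)(-2.1)+(8.1 × 10⁻⁴)(+0.06) = 4.7 × 10⁻⁴ → stable
The 80–137 m interval has Δρ < 0: lighter water underlies denser water.

80–137 m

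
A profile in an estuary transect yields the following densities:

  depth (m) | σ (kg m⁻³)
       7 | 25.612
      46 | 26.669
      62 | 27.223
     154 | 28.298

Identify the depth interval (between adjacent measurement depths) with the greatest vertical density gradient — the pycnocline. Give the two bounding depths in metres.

Compute the density gradient over each adjacent pair:
  7–46 m: Δρ/Δz = 1.057/39 = 0.027 kg m⁻⁴
  46–62 m: Δρ/Δz = 0.554/16 = 0.035 kg m⁻⁴
  62–154 m: Δρ/Δz = 1.075/92 = 0.012 kg m⁻⁴
The largest gradient is in the 46–62 m interval — the pycnocline.

46–62 m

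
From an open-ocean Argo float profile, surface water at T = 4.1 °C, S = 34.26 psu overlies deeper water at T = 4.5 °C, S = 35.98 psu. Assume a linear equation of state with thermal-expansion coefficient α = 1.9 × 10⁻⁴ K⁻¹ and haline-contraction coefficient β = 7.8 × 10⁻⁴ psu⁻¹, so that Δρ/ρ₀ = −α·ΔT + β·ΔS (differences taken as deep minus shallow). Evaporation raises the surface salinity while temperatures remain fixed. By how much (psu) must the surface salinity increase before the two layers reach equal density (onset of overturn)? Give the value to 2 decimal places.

1.62 psu

Neutral buoyancy requires −α(T_deep − T_surf) + β(S_deep − S_surf′) = 0.
S_surf′ = S_deep − (α/β)·ΔT = 35.98 − (1.9 × 10⁻⁴/7.8 × 10⁻⁴)·(+0.4) = 35.8826 psu.
Increase required: 35.8826 − 34.26 = 1.6226 psu.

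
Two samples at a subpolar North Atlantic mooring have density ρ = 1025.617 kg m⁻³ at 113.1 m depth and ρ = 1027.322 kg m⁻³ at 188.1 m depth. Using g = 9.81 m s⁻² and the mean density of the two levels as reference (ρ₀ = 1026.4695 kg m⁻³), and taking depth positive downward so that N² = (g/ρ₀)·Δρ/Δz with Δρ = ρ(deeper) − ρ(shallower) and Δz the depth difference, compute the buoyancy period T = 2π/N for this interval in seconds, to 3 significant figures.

Δρ = 1027.322 − 1025.617 = 1.705 kg m⁻³ over Δz = 188.1 − 113.1 = 75 m.
N² = (9.81/1026.4695) × (1.705/75) = 2.1726 × 10⁻⁴ s⁻².
N = √(2.1726 × 10⁻⁴) = 0.014740 rad s⁻¹, so T = 2π/N = 426.27 s ≈ 426 s.

426 s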